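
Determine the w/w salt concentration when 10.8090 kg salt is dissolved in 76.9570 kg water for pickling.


Formula: Conc = salt / (water + salt) * 100
Substituting: Conc = 10.8090 / (76.9570 + 10.8090) * 100
Result: 12.3157 %


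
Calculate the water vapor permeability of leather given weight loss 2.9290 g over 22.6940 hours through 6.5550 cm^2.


Formula: WVP = loss / (area * time)
Substituting: WVP = 2.9290 / (6.5550 * 22.6940)
Result: 0.0196895 g/(cm^2*hr)


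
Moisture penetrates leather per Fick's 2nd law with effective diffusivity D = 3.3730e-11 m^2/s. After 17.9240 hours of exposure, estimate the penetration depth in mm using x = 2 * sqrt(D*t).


t = 17.9240 hr * 3600 = 64526.4000 s
D * t = 3.3730e-11 * 64526.4000 = 2.1765e-06
x = 2 * sqrt(D*t) = 2 * sqrt(2.1765e-06) = 0.00295058 m = 2.9506 mm


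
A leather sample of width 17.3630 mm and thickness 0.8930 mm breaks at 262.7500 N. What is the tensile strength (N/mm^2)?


Formula: TS = force / (width * thickness)
Substituting: TS = 262.7500 / (17.3630 * 0.8930)
Result: 16.9460 N/mm^2


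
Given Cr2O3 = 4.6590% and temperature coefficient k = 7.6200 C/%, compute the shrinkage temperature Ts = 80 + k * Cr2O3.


Formula: Ts = 80 + k * Cr2O3
Substituting: Ts = 80 + 7.6200 * 4.6590
Result: 115.5016 C


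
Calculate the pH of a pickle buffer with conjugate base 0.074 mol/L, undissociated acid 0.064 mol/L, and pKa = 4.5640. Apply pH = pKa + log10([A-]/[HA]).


ratio = [A-] / [HA] = 0.074 / 0.064 = 1.1562
log10(ratio) = 0.0630517
pH = pKa + log10(ratio) = 4.5640 + 0.0630517 = 4.6271


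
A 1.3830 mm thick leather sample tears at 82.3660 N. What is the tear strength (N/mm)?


Formula: Tear strength = force / thickness
Substituting: Tear strength = 82.3660 / 1.3830
Result: 59.5560 N/mm


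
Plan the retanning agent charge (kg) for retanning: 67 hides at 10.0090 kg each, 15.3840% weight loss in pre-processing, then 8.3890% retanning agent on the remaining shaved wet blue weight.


Total_raw = N * avg_wt = 67 * 10.0090 = 670.6030 kg
Substrate = Total_raw * (1 - loss/100) = 670.6030 * (1 - 15.3840/100) = 567.4374 kg
Retan = Substrate * pct / 100 = 567.4374 * 8.3890 / 100 = 47.6023 kg


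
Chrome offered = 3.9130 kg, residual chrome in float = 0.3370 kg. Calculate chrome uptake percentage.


Formula: Uptake = (offered - residual) / offered * 100
Substituting: Uptake = (3.9130 - 0.3370) / 3.9130 * 100
Result: 91.3877 %


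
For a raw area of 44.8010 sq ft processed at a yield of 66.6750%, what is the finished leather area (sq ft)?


Formula: finished = raw * yield / 100
Substituting: finished = 44.8010 * 66.6750 / 100
Result: 29.8711 sq ft


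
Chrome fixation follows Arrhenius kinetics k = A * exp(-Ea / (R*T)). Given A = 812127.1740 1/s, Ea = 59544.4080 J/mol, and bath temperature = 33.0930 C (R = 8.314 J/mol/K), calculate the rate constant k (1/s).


T_K = T_C + 273.15 = 33.0930 + 273.15 = 306.2430 K
exponent = -Ea / (R * T_K) = -59544.4080 / (8.314 * 306.2430) = -23.3865
k = A * exp(exponent) = 812127.1740 * exp(-23.3865) = 5.6625e-05 1/s


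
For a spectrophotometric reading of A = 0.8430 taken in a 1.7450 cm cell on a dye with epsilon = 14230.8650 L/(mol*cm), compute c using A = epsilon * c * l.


Formula: c = A / (epsilon * l)
Substituting: c = 0.8430 / (14230.8650 * 1.7450)
Result: 3.3947e-05 mol/L


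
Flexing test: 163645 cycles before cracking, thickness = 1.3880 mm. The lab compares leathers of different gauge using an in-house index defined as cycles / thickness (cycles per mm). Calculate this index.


Formula: Index = cycles / thickness
Substituting: Index = 163645 / 1.3880
Result: 117899.8559 cycles/mm


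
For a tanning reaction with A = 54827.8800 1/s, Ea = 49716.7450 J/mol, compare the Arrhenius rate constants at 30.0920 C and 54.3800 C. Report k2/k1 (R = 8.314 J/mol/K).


T1 = 30.0920 + 273.15 = 303.2420 K; T2 = 54.3800 + 273.15 = 327.5300 K
k1 = A * exp(-Ea/(R*T1)) = 54827.8800 * exp(-49716.7450/(8.314*303.2420)) = 1.4955e-04 1/s
k2 = A * exp(-Ea/(R*T2)) = 54827.8800 * exp(-49716.7450/(8.314*327.5300)) = 6.4545e-04 1/s
k2/k1 = 6.4545e-04 / 1.4955e-04 = 4.3160


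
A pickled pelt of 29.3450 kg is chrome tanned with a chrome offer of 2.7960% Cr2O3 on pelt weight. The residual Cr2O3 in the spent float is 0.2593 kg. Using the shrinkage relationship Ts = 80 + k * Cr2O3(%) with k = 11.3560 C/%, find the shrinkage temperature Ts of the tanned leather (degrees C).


Offered = pelt * offer_pct / 100 = 29.3450 * 2.7960 / 100 = 0.8205 kg
Uptake = offered - residual = 0.8205 - 0.2593 = 0.5612 kg
Cr2O3% on pelt = uptake / pelt * 100 = 0.5612 / 29.3450 * 100 = 1.9124 %
Ts = 80 + k * Cr2O3% = 80 + 11.3560 * 1.9124 = 101.7169 C


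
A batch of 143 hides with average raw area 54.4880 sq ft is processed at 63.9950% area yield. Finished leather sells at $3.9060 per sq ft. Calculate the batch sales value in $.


Raw_total = N * avg_area = 143 * 54.4880 = 7791.7840 sq ft
Finished = Raw_total * yield / 100 = 7791.7840 * 63.9950 / 100 = 4986.3522 sq ft
Value = Finished * price = 4986.3522 * 3.9060 = 19476.6916 $


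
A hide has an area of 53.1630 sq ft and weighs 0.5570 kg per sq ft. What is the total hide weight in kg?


Formula: Weight = area * weight_per_sqft
Substituting: Weight = 53.1630 * 0.5570
Result: 29.6118 kg


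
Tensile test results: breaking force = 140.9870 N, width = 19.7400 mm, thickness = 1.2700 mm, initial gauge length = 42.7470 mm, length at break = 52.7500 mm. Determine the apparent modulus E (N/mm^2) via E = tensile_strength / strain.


TS = F / (w * t) = 140.9870 / (19.7400 * 1.2700) = 5.6238 N/mm^2
strain = (Lf - L0) / L0 = (52.7500 - 42.7470) / 42.7470 = 0.2340
E = TS / strain = 5.6238 / 0.2340 = 24.0328 N/mm^2


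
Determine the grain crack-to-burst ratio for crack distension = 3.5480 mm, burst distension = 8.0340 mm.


Formula: Ratio = crack / burst
Substituting: Ratio = 3.5480 / 8.0340
Result: 0.4416


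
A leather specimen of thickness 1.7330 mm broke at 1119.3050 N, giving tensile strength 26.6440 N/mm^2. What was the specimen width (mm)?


Formula: w = F / (TS * t)
Substituting: w = 1119.3050 / (26.6440 * 1.7330)
Result: 24.2410 mm


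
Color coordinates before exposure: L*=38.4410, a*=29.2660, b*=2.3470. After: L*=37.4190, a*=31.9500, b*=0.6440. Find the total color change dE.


dL = -1.0220, da = 2.6840, db = -1.7030
dE = sqrt((-1.0220)^2 + 2.6840^2 + (-1.7030)^2) = 3.3389


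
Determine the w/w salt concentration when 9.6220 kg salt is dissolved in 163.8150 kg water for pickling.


Formula: Conc = salt / (water + salt) * 100
Substituting: Conc = 9.6220 / (163.8150 + 9.6220) * 100
Result: 5.5478 %


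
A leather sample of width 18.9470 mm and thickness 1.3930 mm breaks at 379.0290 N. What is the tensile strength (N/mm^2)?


Formula: TS = force / (width * thickness)
Substituting: TS = 379.0290 / (18.9470 * 1.3930)
Result: 14.3609 N/mm^2


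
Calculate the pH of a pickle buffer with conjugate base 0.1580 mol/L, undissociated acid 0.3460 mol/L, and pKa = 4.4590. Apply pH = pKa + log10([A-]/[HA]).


ratio = [A-] / [HA] = 0.1580 / 0.3460 = 0.4566
log10(ratio) = -0.3404
pH = pKa + log10(ratio) = 4.4590 - 0.3404 = 4.1186


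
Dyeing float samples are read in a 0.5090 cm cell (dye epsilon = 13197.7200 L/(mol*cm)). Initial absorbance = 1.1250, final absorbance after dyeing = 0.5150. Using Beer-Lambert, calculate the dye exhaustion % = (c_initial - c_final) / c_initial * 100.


c_initial = A_i / (epsilon * l) = 1.1250 / (13197.7200 * 0.5090) = 1.6747e-04 mol/L
c_final = A_f / (epsilon * l) = 0.5150 / (13197.7200 * 0.5090) = 7.6664e-05 mol/L
Exhaustion = (c_initial - c_final) / c_initial * 100 = (1.6747e-04 - 7.6664e-05) / 1.6747e-04 * 100 = 54.2222 %


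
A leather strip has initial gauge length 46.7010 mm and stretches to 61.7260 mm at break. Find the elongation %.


Formula: Elongation = (Lf - L0) / L0 * 100
Substituting: Elongation = (61.7260 - 46.7010) / 46.7010 * 100
Result: 32.1728 %


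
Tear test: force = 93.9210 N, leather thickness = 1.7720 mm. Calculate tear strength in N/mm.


Formula: Tear strength = force / thickness
Substituting: Tear strength = 93.9210 / 1.7720
Result: 53.0028 N/mm


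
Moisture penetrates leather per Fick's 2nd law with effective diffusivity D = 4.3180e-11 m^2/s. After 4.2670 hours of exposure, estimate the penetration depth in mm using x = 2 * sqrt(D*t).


t = 4.2670 hr * 3600 = 15361.2000 s
D * t = 4.3180e-11 * 15361.2000 = 6.6330e-07
x = 2 * sqrt(D*t) = 2 * sqrt(6.6330e-07) = 0.00162886 m = 1.6289 mm


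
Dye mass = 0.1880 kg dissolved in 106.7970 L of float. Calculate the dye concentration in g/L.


Formula: Conc = dye_mass(kg) / volume(L) * 1000
Substituting: Conc = 0.1880 / 106.7970 * 1000
Result: 1.7603 g/L


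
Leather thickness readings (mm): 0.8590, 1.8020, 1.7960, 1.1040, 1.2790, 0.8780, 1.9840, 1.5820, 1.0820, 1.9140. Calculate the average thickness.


Formula: Average = sum / n
Substituting: Average = 14.2800 / 10
Result: 1.4280 mm


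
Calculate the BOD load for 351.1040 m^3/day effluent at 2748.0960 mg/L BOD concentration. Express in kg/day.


Formula: BOD_load = volume * conc / 1000
Substituting: BOD_load = 351.1040 * 2748.0960 / 1000
Result: 964.8675 kg/day


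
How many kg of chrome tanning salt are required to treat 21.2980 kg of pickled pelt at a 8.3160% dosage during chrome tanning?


Formula: Chrome = substrate * pct / 100
Substituting: Chrome = 21.2980 * 8.3160 / 100
Result: 1.7711 kg


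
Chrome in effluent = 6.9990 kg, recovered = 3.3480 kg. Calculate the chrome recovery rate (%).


Formula: Recovery = recovered / input * 100
Substituting: Recovery = 3.3480 / 6.9990 * 100
Result: 47.8354 %


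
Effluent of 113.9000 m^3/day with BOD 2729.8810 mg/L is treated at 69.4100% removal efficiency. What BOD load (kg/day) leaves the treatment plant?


Load_in = volume * conc / 1000 = 113.9000 * 2729.8810 / 1000 = 310.9334 kg/day
Removed = Load_in * eff / 100 = 310.9334 * 69.4100 / 100 = 215.8189 kg/day
Load_out = Load_in - Removed = 310.9334 - 215.8189 = 95.1145 kg/day


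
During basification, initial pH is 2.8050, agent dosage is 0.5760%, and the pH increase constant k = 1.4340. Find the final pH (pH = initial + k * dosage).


Formula: pH_final = pH_initial + k * base_pct
Substituting: pH_final = 2.8050 + 1.4340 * 0.5760
Result: 3.6310


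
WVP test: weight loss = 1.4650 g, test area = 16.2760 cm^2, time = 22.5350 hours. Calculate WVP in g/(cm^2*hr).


Formula: WVP = loss / (area * time)
Substituting: WVP = 1.4650 / (16.2760 * 22.5350)
Result: 0.00399422 g/(cm^2*hr)


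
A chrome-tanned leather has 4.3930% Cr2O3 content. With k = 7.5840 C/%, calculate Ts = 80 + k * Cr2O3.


Formula: Ts = 80 + k * Cr2O3
Substituting: Ts = 80 + 7.5840 * 4.3930
Result: 113.3165 C


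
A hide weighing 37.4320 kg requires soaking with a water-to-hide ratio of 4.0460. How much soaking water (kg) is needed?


Formula: Water = hide_weight * ratio
Substituting: Water = 37.4320 * 4.0460
Result: 151.4499 kg


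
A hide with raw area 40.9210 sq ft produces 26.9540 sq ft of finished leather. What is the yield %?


Formula: Yield = finished / raw * 100
Substituting: Yield = 26.9540 / 40.9210 * 100
Result: 65.8684 %


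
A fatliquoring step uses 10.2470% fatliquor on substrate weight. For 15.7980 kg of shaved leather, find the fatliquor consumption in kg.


Formula: Fat = substrate * pct / 100
Substituting: Fat = 15.7980 * 10.2470 / 100
Result: 1.6188 kg


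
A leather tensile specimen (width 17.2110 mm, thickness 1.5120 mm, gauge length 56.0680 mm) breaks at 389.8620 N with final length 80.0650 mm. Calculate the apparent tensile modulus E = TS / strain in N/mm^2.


TS = F / (w * t) = 389.8620 / (17.2110 * 1.5120) = 14.9814 N/mm^2
strain = (Lf - L0) / L0 = (80.0650 - 56.0680) / 56.0680 = 0.4280
E = TS / strain = 14.9814 / 0.4280 = 35.0035 N/mm^2


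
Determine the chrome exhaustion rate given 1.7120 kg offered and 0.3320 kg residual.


Formula: Uptake = (offered - residual) / offered * 100
Substituting: Uptake = (1.7120 - 0.3320) / 1.7120 * 100
Result: 80.6075 %


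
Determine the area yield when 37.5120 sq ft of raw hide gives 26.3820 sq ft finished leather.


Formula: Yield = finished / raw * 100
Substituting: Yield = 26.3820 / 37.5120 * 100
Result: 70.3295 %


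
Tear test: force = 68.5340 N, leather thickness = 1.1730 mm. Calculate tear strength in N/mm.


Formula: Tear strength = force / thickness
Substituting: Tear strength = 68.5340 / 1.1730
Result: 58.4263 N/mm


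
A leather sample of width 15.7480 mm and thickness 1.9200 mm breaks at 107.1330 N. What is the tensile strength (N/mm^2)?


Formula: TS = force / (width * thickness)
Substituting: TS = 107.1330 / (15.7480 * 1.9200)
Result: 3.5432 N/mm^2


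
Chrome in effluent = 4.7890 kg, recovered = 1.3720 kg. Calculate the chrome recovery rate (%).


Formula: Recovery = recovered / input * 100
Substituting: Recovery = 1.3720 / 4.7890 * 100
Result: 28.6490 %


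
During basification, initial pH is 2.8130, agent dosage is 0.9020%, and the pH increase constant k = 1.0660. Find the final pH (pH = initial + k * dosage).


Formula: pH_final = pH_initial + k * base_pct
Substituting: pH_final = 2.8130 + 1.0660 * 0.9020
Result: 3.7745


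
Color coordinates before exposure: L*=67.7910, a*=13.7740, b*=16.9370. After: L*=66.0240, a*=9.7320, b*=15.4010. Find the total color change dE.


dL = -1.7670, da = -4.0420, db = -1.5360
dE = sqrt((-1.7670)^2 + (-4.0420)^2 + (-1.5360)^2) = 4.6711


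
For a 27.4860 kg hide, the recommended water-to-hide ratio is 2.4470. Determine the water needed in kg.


Formula: Water = hide_weight * ratio
Substituting: Water = 27.4860 * 2.4470
Result: 67.2582 kg


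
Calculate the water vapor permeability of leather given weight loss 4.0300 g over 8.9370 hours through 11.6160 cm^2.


Formula: WVP = loss / (area * time)
Substituting: WVP = 4.0300 / (11.6160 * 8.9370)
Result: 0.0388201 g/(cm^2*hr)


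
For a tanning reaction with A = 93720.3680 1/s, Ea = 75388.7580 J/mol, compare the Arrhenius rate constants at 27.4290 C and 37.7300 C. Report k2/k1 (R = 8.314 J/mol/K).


T1 = 27.4290 + 273.15 = 300.5790 K; T2 = 37.7300 + 273.15 = 310.8800 K
k1 = A * exp(-Ea/(R*T1)) = 93720.3680 * exp(-75388.7580/(8.314*300.5790)) = 7.4182e-09 1/s
k2 = A * exp(-Ea/(R*T2)) = 93720.3680 * exp(-75388.7580/(8.314*310.8800)) = 2.0157e-08 1/s
k2/k1 = 2.0157e-08 / 7.4182e-09 = 2.7172


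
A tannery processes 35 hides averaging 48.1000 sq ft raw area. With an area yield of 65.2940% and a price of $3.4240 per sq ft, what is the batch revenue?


Raw_total = N * avg_area = 35 * 48.1000 = 1683.5000 sq ft
Finished = Raw_total * yield / 100 = 1683.5000 * 65.2940 / 100 = 1099.2245 sq ft
Value = Finished * price = 1099.2245 * 3.4240 = 3763.7447 $


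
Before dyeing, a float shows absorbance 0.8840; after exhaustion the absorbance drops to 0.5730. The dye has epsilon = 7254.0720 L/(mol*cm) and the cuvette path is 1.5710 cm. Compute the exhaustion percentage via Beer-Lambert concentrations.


c_initial = A_i / (epsilon * l) = 0.8840 / (7254.0720 * 1.5710) = 7.7570e-05 mol/L
c_final = A_f / (epsilon * l) = 0.5730 / (7254.0720 * 1.5710) = 5.0280e-05 mol/L
Exhaustion = (c_initial - c_final) / c_initial * 100 = (7.7570e-05 - 5.0280e-05) / 7.7570e-05 * 100 = 35.1810 %


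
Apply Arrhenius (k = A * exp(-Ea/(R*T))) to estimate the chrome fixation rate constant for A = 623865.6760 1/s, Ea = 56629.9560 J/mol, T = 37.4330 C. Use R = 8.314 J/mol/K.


T_K = T_C + 273.15 = 37.4330 + 273.15 = 310.5830 K
exponent = -Ea / (R * T_K) = -56629.9560 / (8.314 * 310.5830) = -21.9310
k = A * exp(exponent) = 623865.6760 * exp(-21.9310) = 1.8646e-04 1/s


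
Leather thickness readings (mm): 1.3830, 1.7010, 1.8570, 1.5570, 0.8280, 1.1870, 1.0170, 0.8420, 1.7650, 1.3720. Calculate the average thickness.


Formula: Average = sum / n
Substituting: Average = 13.5090 / 10
Result: 1.3509 mm


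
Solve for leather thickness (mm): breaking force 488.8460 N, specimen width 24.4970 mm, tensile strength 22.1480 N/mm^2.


Formula: t = F / (TS * w)
Substituting: t = 488.8460 / (22.1480 * 24.4970)
Result: 0.9010 mm


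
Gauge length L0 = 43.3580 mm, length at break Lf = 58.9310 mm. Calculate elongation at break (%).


Formula: Elongation = (Lf - L0) / L0 * 100
Substituting: Elongation = (58.9310 - 43.3580) / 43.3580 * 100
Result: 35.9172 %


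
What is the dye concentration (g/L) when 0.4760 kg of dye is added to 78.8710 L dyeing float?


Formula: Conc = dye_mass(kg) / volume(L) * 1000
Substituting: Conc = 0.4760 / 78.8710 * 1000
Result: 6.0352 g/L


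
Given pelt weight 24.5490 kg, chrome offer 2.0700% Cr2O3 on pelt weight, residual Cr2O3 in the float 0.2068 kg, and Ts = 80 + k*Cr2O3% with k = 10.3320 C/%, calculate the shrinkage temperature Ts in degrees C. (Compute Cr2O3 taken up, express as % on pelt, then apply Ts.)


Offered = pelt * offer_pct / 100 = 24.5490 * 2.0700 / 100 = 0.5082 kg
Uptake = offered - residual = 0.5082 - 0.2068 = 0.3014 kg
Cr2O3% on pelt = uptake / pelt * 100 = 0.3014 / 24.5490 * 100 = 1.2276 %
Ts = 80 + k * Cr2O3% = 80 + 10.3320 * 1.2276 = 92.6836 C


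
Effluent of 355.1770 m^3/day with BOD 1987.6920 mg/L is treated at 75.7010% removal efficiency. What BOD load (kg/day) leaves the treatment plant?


Load_in = volume * conc / 1000 = 355.1770 * 1987.6920 / 1000 = 705.9825 kg/day
Removed = Load_in * eff / 100 = 705.9825 * 75.7010 / 100 = 534.4358 kg/day
Load_out = Load_in - Removed = 705.9825 - 534.4358 = 171.5467 kg/day


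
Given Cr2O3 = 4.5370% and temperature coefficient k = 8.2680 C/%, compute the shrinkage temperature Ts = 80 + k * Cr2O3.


Formula: Ts = 80 + k * Cr2O3
Substituting: Ts = 80 + 8.2680 * 4.5370
Result: 117.5119 C


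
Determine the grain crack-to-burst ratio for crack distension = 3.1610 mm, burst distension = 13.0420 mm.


Formula: Ratio = crack / burst
Substituting: Ratio = 3.1610 / 13.0420
Result: 0.2424


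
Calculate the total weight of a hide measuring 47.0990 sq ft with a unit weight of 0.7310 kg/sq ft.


Formula: Weight = area * weight_per_sqft
Substituting: Weight = 47.0990 * 0.7310
Result: 34.4294 kg


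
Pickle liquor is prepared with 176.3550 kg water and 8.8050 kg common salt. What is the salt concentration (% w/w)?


Formula: Conc = salt / (water + salt) * 100
Substituting: Conc = 8.8050 / (176.3550 + 8.8050) * 100
Result: 4.7553 %


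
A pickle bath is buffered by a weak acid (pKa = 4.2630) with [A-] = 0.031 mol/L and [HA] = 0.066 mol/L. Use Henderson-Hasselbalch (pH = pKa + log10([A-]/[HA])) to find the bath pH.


ratio = [A-] / [HA] = 0.031 / 0.066 = 0.4697
log10(ratio) = -0.3282
pH = pKa + log10(ratio) = 4.2630 - 0.3282 = 3.9348


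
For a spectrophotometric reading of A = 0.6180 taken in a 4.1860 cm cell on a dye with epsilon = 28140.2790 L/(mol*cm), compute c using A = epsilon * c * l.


Formula: c = A / (epsilon * l)
Substituting: c = 0.6180 / (28140.2790 * 4.1860)
Result: 5.2464e-06 mol/L


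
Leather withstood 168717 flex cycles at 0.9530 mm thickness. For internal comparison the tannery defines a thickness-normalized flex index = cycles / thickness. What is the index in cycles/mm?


Formula: Index = cycles / thickness
Substituting: Index = 168717 / 0.9530
Result: 177037.7754 cycles/mm


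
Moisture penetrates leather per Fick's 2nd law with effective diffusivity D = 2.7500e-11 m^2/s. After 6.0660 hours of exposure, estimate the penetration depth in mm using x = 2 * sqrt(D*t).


t = 6.0660 hr * 3600 = 21837.6000 s
D * t = 2.7500e-11 * 21837.6000 = 6.0053e-07
x = 2 * sqrt(D*t) = 2 * sqrt(6.0053e-07) = 0.00154988 m = 1.5499 mm


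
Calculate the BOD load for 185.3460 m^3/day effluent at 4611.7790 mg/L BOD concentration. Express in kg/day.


Formula: BOD_load = volume * conc / 1000
Substituting: BOD_load = 185.3460 * 4611.7790 / 1000
Result: 854.7748 kg/day


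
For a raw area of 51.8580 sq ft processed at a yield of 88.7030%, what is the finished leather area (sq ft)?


Formula: finished = raw * yield / 100
Substituting: finished = 51.8580 * 88.7030 / 100
Result: 45.9996 sq ft


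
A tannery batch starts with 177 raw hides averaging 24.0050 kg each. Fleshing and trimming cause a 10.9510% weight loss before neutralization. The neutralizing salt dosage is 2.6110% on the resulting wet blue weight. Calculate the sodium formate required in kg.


Total_raw = N * avg_wt = 177 * 24.0050 = 4248.8850 kg
Substrate = Total_raw * (1 - loss/100) = 4248.8850 * (1 - 10.9510/100) = 3783.5896 kg
Neutralizer = Substrate * pct / 100 = 3783.5896 * 2.6110 / 100 = 98.7895 kg


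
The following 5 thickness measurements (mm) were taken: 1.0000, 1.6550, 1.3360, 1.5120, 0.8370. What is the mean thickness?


Formula: Average = sum / n
Substituting: Average = 6.3400 / 5
Result: 1.2680 mm


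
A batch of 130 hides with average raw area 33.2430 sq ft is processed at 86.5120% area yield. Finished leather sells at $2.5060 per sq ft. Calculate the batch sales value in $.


Raw_total = N * avg_area = 130 * 33.2430 = 4321.5900 sq ft
Finished = Raw_total * yield / 100 = 4321.5900 * 86.5120 / 100 = 3738.6939 sq ft
Value = Finished * price = 3738.6939 * 2.5060 = 9369.1670 $


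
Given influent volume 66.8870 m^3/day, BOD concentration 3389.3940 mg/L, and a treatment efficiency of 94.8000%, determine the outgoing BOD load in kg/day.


Load_in = volume * conc / 1000 = 66.8870 * 3389.3940 / 1000 = 226.7064 kg/day
Removed = Load_in * eff / 100 = 226.7064 * 94.8000 / 100 = 214.9177 kg/day
Load_out = Load_in - Removed = 226.7064 - 214.9177 = 11.7887 kg/day


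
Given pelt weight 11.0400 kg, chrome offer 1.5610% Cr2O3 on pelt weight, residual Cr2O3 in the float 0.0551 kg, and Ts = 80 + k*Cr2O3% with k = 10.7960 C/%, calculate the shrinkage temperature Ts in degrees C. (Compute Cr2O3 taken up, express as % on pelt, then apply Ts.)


Offered = pelt * offer_pct / 100 = 11.0400 * 1.5610 / 100 = 0.1723 kg
Uptake = offered - residual = 0.1723 - 0.0551 = 0.1172 kg
Cr2O3% on pelt = uptake / pelt * 100 = 0.1172 / 11.0400 * 100 = 1.0619 %
Ts = 80 + k * Cr2O3% = 80 + 10.7960 * 1.0619 = 91.4643 C


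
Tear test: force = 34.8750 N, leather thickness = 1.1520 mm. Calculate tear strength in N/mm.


Formula: Tear strength = force / thickness
Substituting: Tear strength = 34.8750 / 1.1520
Result: 30.2734 N/mm


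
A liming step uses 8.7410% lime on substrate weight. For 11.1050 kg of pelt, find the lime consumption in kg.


Formula: Lime = substrate * pct / 100
Substituting: Lime = 11.1050 * 8.7410 / 100
Result: 0.9707 kg


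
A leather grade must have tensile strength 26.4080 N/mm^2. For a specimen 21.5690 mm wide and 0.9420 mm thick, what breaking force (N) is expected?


Formula: F = TS * w * t
Substituting: F = 26.4080 * 21.5690 * 0.9420
Result: 536.5577 N


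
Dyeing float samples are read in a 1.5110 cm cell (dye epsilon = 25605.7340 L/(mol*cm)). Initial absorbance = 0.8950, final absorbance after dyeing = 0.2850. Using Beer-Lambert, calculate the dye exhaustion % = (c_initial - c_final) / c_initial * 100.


c_initial = A_i / (epsilon * l) = 0.8950 / (25605.7340 * 1.5110) = 2.3132e-05 mol/L
c_final = A_f / (epsilon * l) = 0.2850 / (25605.7340 * 1.5110) = 7.3662e-06 mol/L
Exhaustion = (c_initial - c_final) / c_initial * 100 = (2.3132e-05 - 7.3662e-06) / 2.3132e-05 * 100 = 68.1564 %


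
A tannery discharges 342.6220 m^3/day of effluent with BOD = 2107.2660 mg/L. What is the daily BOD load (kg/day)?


Formula: BOD_load = volume * conc / 1000
Substituting: BOD_load = 342.6220 * 2107.2660 / 1000
Result: 721.9957 kg/day


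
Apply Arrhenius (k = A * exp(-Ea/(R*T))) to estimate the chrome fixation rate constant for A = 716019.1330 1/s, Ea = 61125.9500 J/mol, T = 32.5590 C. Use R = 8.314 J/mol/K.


T_K = T_C + 273.15 = 32.5590 + 273.15 = 305.7090 K
exponent = -Ea / (R * T_K) = -61125.9500 / (8.314 * 305.7090) = -24.0496
k = A * exp(exponent) = 716019.1330 * exp(-24.0496) = 2.5723e-05 1/s


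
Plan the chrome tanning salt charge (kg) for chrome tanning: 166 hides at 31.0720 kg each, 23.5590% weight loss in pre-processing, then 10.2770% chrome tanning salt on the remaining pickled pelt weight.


Total_raw = N * avg_wt = 166 * 31.0720 = 5157.9520 kg
Substrate = Total_raw * (1 - loss/100) = 5157.9520 * (1 - 23.5590/100) = 3942.7901 kg
Chrome = Substrate * pct / 100 = 3942.7901 * 10.2770 / 100 = 405.2005 kg


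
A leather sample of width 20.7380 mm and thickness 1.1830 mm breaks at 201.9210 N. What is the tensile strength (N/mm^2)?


Formula: TS = force / (width * thickness)
Substituting: TS = 201.9210 / (20.7380 * 1.1830)
Result: 8.2306 N/mm^2


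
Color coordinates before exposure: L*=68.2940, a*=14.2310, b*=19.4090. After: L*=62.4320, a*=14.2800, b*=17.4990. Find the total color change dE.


dL = -5.8620, da = 0.049, db = -1.9100
dE = sqrt((-5.8620)^2 + 0.049^2 + (-1.9100)^2) = 6.1655


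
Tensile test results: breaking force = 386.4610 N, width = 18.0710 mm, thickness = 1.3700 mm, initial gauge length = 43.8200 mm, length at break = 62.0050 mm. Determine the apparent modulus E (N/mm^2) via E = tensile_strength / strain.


TS = F / (w * t) = 386.4610 / (18.0710 * 1.3700) = 15.6100 N/mm^2
strain = (Lf - L0) / L0 = (62.0050 - 43.8200) / 43.8200 = 0.4150
E = TS / strain = 15.6100 / 0.4150 = 37.6151 N/mm^2


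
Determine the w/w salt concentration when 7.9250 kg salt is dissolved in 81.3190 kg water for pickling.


Formula: Conc = salt / (water + salt) * 100
Substituting: Conc = 7.9250 / (81.3190 + 7.9250) * 100
Result: 8.8801 %


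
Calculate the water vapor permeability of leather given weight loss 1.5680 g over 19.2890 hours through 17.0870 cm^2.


Formula: WVP = loss / (area * time)
Substituting: WVP = 1.5680 / (17.0870 * 19.2890)
Result: 0.00475741 g/(cm^2*hr)


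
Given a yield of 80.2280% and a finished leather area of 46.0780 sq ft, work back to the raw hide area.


Formula: raw = finished * 100 / yield
Substituting: raw = 46.0780 * 100 / 80.2280
Result: 57.4338 sq ft


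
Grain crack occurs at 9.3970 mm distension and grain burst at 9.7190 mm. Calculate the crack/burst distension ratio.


Formula: Ratio = crack / burst
Substituting: Ratio = 9.3970 / 9.7190
Result: 0.9669


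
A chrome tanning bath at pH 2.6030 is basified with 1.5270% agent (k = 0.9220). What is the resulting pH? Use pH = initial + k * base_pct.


Formula: pH_final = pH_initial + k * base_pct
Substituting: pH_final = 2.6030 + 0.9220 * 1.5270
Result: 4.0109


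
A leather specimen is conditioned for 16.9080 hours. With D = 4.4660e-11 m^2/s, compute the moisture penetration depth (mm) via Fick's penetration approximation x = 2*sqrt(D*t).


t = 16.9080 hr * 3600 = 60868.8000 s
D * t = 4.4660e-11 * 60868.8000 = 2.7184e-06
x = 2 * sqrt(D*t) = 2 * sqrt(2.7184e-06) = 0.00329751 m = 3.2975 mm


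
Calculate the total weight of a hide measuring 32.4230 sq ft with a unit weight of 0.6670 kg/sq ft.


Formula: Weight = area * weight_per_sqft
Substituting: Weight = 32.4230 * 0.6670
Result: 21.6261 kg


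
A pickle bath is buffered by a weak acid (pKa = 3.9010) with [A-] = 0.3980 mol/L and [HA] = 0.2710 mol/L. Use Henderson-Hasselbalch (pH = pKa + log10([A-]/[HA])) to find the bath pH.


ratio = [A-] / [HA] = 0.3980 / 0.2710 = 1.4686
log10(ratio) = 0.1669
pH = pKa + log10(ratio) = 3.9010 + 0.1669 = 4.0679


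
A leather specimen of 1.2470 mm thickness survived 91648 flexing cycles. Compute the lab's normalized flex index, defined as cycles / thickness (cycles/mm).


Formula: Index = cycles / thickness
Substituting: Index = 91648 / 1.2470
Result: 73494.7875 cycles/mm


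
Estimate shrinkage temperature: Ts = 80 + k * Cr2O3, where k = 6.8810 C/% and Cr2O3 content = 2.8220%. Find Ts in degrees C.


Formula: Ts = 80 + k * Cr2O3
Substituting: Ts = 80 + 6.8810 * 2.8220
Result: 99.4182 C


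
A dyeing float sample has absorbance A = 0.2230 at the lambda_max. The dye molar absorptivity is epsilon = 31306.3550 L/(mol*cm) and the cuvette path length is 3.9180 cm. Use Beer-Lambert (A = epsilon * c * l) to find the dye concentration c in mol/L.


Formula: c = A / (epsilon * l)
Substituting: c = 0.2230 / (31306.3550 * 3.9180)
Result: 1.8181e-06 mol/L


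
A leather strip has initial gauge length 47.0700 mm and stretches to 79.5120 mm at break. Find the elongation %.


Formula: Elongation = (Lf - L0) / L0 * 100
Substituting: Elongation = (79.5120 - 47.0700) / 47.0700 * 100
Result: 68.9229 %


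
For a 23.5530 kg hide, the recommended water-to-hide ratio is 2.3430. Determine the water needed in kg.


Formula: Water = hide_weight * ratio
Substituting: Water = 23.5530 * 2.3430
Result: 55.1847 kg


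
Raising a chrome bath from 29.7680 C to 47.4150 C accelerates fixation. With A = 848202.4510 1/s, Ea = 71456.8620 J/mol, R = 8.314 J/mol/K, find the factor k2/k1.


T1 = 29.7680 + 273.15 = 302.9180 K; T2 = 47.4150 + 273.15 = 320.5650 K
k1 = A * exp(-Ea/(R*T1)) = 848202.4510 * exp(-71456.8620/(8.314*302.9180)) = 4.0379e-07 1/s
k2 = A * exp(-Ea/(R*T2)) = 848202.4510 * exp(-71456.8620/(8.314*320.5650)) = 1.9253e-06 1/s
k2/k1 = 1.9253e-06 / 4.0379e-07 = 4.7680


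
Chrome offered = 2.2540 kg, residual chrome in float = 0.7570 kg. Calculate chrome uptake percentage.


Formula: Uptake = (offered - residual) / offered * 100
Substituting: Uptake = (2.2540 - 0.7570) / 2.2540 * 100
Result: 66.4153 %


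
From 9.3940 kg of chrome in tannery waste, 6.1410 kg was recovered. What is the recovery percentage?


Formula: Recovery = recovered / input * 100
Substituting: Recovery = 6.1410 / 9.3940 * 100
Result: 65.3715 %


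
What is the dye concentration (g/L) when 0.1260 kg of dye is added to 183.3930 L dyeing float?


Formula: Conc = dye_mass(kg) / volume(L) * 1000
Substituting: Conc = 0.1260 / 183.3930 * 1000
Result: 0.6870 g/L


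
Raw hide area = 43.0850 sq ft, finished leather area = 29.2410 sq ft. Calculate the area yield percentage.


Formula: Yield = finished / raw * 100
Substituting: Yield = 29.2410 / 43.0850 * 100
Result: 67.8682 %


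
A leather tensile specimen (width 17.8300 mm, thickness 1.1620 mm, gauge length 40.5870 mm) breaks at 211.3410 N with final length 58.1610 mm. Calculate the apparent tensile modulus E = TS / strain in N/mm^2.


TS = F / (w * t) = 211.3410 / (17.8300 * 1.1620) = 10.2006 N/mm^2
strain = (Lf - L0) / L0 = (58.1610 - 40.5870) / 40.5870 = 0.4330
E = TS / strain = 10.2006 / 0.4330 = 23.5582 N/mm^2


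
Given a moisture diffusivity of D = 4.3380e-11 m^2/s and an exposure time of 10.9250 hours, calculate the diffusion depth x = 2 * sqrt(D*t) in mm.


t = 10.9250 hr * 3600 = 39330.0000 s
D * t = 4.3380e-11 * 39330.0000 = 1.7061e-06
x = 2 * sqrt(D*t) = 2 * sqrt(1.7061e-06) = 0.00261238 m = 2.6124 mm


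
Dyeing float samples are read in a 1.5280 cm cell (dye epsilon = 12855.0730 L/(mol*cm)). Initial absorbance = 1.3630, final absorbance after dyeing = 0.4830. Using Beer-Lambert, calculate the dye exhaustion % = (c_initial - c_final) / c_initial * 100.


c_initial = A_i / (epsilon * l) = 1.3630 / (12855.0730 * 1.5280) = 6.9390e-05 mol/L
c_final = A_f / (epsilon * l) = 0.4830 / (12855.0730 * 1.5280) = 2.4589e-05 mol/L
Exhaustion = (c_initial - c_final) / c_initial * 100 = (6.9390e-05 - 2.4589e-05) / 6.9390e-05 * 100 = 64.5635 %


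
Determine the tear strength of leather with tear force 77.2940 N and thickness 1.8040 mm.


Formula: Tear strength = force / thickness
Substituting: Tear strength = 77.2940 / 1.8040
Result: 42.8459 N/mm


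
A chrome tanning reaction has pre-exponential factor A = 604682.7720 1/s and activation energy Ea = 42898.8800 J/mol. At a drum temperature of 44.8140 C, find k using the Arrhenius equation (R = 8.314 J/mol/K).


T_K = T_C + 273.15 = 44.8140 + 273.15 = 317.9640 K
exponent = -Ea / (R * T_K) = -42898.8800 / (8.314 * 317.9640) = -16.2277
k = A * exp(exponent) = 604682.7720 * exp(-16.2277) = 0.0541889 1/s


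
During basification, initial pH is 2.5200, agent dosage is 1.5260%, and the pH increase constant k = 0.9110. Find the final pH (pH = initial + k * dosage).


Formula: pH_final = pH_initial + k * base_pct
Substituting: pH_final = 2.5200 + 0.9110 * 1.5260
Result: 3.9102


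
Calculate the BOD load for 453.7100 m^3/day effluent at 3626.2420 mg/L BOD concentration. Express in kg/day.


Formula: BOD_load = volume * conc / 1000
Substituting: BOD_load = 453.7100 * 3626.2420 / 1000
Result: 1645.2623 kg/day


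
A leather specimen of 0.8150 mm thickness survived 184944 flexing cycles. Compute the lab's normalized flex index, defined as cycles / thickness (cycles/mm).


Formula: Index = cycles / thickness
Substituting: Index = 184944 / 0.8150
Result: 226925.1534 cycles/mm


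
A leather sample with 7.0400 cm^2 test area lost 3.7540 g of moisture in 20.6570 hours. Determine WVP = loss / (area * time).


Formula: WVP = loss / (area * time)
Substituting: WVP = 3.7540 / (7.0400 * 20.6570)
Result: 0.0258139 g/(cm^2*hr)


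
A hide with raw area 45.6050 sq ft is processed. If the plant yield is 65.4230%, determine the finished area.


Formula: finished = raw * yield / 100
Substituting: finished = 45.6050 * 65.4230 / 100
Result: 29.8362 sq ft


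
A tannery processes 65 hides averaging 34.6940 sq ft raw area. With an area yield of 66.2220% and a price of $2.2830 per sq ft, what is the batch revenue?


Raw_total = N * avg_area = 65 * 34.6940 = 2255.1100 sq ft
Finished = Raw_total * yield / 100 = 2255.1100 * 66.2220 / 100 = 1493.3789 sq ft
Value = Finished * price = 1493.3789 * 2.2830 = 3409.3841 $


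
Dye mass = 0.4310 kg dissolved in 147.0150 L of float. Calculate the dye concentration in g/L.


Formula: Conc = dye_mass(kg) / volume(L) * 1000
Substituting: Conc = 0.4310 / 147.0150 * 1000
Result: 2.9317 g/L


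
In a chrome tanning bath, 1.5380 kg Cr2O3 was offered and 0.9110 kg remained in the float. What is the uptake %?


Formula: Uptake = (offered - residual) / offered * 100
Substituting: Uptake = (1.5380 - 0.9110) / 1.5380 * 100
Result: 40.7672 %


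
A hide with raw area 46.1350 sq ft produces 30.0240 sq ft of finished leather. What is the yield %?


Formula: Yield = finished / raw * 100
Substituting: Yield = 30.0240 / 46.1350 * 100
Result: 65.0786 %


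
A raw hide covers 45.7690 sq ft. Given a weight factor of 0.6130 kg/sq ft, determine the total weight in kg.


Formula: Weight = area * weight_per_sqft
Substituting: Weight = 45.7690 * 0.6130
Result: 28.0564 kg


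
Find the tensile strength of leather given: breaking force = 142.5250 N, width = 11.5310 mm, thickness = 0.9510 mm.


Formula: TS = force / (width * thickness)
Substituting: TS = 142.5250 / (11.5310 * 0.9510)
Result: 12.9970 N/mm^2


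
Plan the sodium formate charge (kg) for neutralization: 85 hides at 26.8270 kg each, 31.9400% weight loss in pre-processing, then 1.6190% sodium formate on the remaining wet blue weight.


Total_raw = N * avg_wt = 85 * 26.8270 = 2280.2950 kg
Substrate = Total_raw * (1 - loss/100) = 2280.2950 * (1 - 31.9400/100) = 1551.9688 kg
Neutralizer = Substrate * pct / 100 = 1551.9688 * 1.6190 / 100 = 25.1264 kg


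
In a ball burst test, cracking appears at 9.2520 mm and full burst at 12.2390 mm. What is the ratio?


Formula: Ratio = crack / burst
Substituting: Ratio = 9.2520 / 12.2390
Result: 0.7559


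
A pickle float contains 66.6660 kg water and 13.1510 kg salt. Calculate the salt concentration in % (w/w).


Formula: Conc = salt / (water + salt) * 100
Substituting: Conc = 13.1510 / (66.6660 + 13.1510) * 100
Result: 16.4764 %


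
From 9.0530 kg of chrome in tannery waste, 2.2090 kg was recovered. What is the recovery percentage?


Formula: Recovery = recovered / input * 100
Substituting: Recovery = 2.2090 / 9.0530 * 100
Result: 24.4008 %


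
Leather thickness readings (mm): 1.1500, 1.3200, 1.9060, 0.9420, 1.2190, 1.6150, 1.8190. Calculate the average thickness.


Formula: Average = sum / n
Substituting: Average = 9.9710 / 7
Result: 1.4244 mm


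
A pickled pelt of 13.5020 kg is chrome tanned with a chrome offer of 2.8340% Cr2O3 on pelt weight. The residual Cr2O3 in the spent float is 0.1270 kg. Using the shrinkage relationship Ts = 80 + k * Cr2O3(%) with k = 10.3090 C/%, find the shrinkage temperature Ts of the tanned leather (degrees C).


Offered = pelt * offer_pct / 100 = 13.5020 * 2.8340 / 100 = 0.3826 kg
Uptake = offered - residual = 0.3826 - 0.1270 = 0.2556 kg
Cr2O3% on pelt = uptake / pelt * 100 = 0.2556 / 13.5020 * 100 = 1.8934 %
Ts = 80 + k * Cr2O3% = 80 + 10.3090 * 1.8934 = 99.5190 C


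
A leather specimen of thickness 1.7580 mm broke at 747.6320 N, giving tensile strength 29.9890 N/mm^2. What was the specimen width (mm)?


Formula: w = F / (TS * t)
Substituting: w = 747.6320 / (29.9890 * 1.7580)
Result: 14.1810 mm


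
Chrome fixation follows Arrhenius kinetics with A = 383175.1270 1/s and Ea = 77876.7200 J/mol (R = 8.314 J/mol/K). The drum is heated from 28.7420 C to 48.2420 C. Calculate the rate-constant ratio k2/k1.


T1 = 28.7420 + 273.15 = 301.8920 K; T2 = 48.2420 + 273.15 = 321.3920 K
k1 = A * exp(-Ea/(R*T1)) = 383175.1270 * exp(-77876.7200/(8.314*301.8920)) = 1.2834e-08 1/s
k2 = A * exp(-Ea/(R*T2)) = 383175.1270 * exp(-77876.7200/(8.314*321.3920)) = 8.4320e-08 1/s
k2/k1 = 8.4320e-08 / 1.2834e-08 = 6.5702


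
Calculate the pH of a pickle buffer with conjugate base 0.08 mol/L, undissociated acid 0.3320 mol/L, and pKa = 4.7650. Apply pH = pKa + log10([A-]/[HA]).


ratio = [A-] / [HA] = 0.08 / 0.3320 = 0.2410
log10(ratio) = -0.6180
pH = pKa + log10(ratio) = 4.7650 - 0.6180 = 4.1470


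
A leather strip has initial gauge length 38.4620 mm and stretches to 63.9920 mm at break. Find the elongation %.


Formula: Elongation = (Lf - L0) / L0 * 100
Substituting: Elongation = (63.9920 - 38.4620) / 38.4620 * 100
Result: 66.3772 %


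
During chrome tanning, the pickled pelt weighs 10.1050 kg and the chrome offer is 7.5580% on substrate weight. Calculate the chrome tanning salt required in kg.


Formula: Chrome = substrate * pct / 100
Substituting: Chrome = 10.1050 * 7.5580 / 100
Result: 0.7637 kg


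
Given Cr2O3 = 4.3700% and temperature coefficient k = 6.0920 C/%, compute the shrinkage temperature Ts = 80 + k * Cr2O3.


Formula: Ts = 80 + k * Cr2O3
Substituting: Ts = 80 + 6.0920 * 4.3700
Result: 106.6220 C


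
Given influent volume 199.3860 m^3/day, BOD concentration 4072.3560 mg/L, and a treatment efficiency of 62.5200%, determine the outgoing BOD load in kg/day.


Load_in = volume * conc / 1000 = 199.3860 * 4072.3560 / 1000 = 811.9708 kg/day
Removed = Load_in * eff / 100 = 811.9708 * 62.5200 / 100 = 507.6441 kg/day
Load_out = Load_in - Removed = 811.9708 - 507.6441 = 304.3266 kg/day


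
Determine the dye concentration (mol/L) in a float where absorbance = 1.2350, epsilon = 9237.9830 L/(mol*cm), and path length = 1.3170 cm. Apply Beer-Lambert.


Formula: c = A / (epsilon * l)
Substituting: c = 1.2350 / (9237.9830 * 1.3170)
Result: 1.0151e-04 mol/L


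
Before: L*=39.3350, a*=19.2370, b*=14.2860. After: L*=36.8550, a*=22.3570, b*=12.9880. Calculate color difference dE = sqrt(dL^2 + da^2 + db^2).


dL = -2.4800, da = 3.1200, db = -1.2980
dE = sqrt((-2.4800)^2 + 3.1200^2 + (-1.2980)^2) = 4.1916


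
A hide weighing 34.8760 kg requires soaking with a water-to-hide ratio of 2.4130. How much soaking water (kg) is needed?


Formula: Water = hide_weight * ratio
Substituting: Water = 34.8760 * 2.4130
Result: 84.1558 kg


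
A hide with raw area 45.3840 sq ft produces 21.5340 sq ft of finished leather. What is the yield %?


Formula: Yield = finished / raw * 100
Substituting: Yield = 21.5340 / 45.3840 * 100
Result: 47.4484 %
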